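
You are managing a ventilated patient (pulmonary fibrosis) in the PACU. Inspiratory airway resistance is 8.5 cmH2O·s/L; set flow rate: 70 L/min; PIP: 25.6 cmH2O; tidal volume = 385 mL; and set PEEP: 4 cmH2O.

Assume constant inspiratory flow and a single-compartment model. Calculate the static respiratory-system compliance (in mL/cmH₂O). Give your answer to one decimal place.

33.0

Flow: 70 L/min ÷ 60 = 1.1667 L/s.
Equation of motion (constant flow): PIP = Vt/C + R·V̇ + PEEP.
Vt/C = PIP − R·V̇ − PEEP = 25.6 − 8.5×1.1667 − 4 = 25.6 − 9.917 − 4 = 11.683 cmH2O.
C = Vt / 11.683 = 385 / 11.683 = 32.954 mL/cmH2O.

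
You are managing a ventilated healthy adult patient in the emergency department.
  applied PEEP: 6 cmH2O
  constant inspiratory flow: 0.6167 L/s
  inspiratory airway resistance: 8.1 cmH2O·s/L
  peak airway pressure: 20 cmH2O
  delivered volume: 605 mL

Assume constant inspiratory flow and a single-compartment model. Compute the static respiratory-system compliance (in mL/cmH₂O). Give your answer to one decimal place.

Equation of motion (constant flow): PIP = Vt/C + R·V̇ + PEEP.
Vt/C = PIP − R·V̇ − PEEP = 20 − 8.1×0.6167 − 6 = 20 − 4.995 − 6 = 9.005 cmH2O.
C = Vt / 9.005 = 605 / 9.005 = 67.185 mL/cmH2O.

67.2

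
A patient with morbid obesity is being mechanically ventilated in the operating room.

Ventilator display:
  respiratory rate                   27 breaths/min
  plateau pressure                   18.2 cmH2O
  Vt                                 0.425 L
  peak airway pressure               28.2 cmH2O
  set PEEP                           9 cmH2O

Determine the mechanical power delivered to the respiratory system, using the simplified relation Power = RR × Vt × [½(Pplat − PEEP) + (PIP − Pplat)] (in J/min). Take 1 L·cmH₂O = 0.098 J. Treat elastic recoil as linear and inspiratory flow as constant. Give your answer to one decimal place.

16.4

Per-breath work = Vt × [½(Pplat−PEEP) + (PIP−Pplat)] = 0.425 × [0.5×9.2 + 10.0] = 0.425 × 14.6 = 6.205 L·cmH2O.
Power = 27 × 6.205 = 167.54 L·cmH2O/min.
× 0.098 J/(L·cmH2O) → 16.419 J/min.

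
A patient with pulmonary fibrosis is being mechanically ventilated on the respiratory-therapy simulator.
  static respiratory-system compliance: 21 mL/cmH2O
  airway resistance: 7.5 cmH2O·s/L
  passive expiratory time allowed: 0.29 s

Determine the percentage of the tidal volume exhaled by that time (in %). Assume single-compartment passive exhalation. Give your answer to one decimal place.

84.1

τ = R × C = 7.5 × 21 mL/cmH2O = 7.5 × 0.021 L/cmH2O = 0.1575 s.
Passive exhalation: V(t)/V₀ = e^(−t/τ) = e^(−0.29/0.1575) = 0.1586.
Fraction exhaled = 1 − 0.1586 = 0.8414 → 84.14%.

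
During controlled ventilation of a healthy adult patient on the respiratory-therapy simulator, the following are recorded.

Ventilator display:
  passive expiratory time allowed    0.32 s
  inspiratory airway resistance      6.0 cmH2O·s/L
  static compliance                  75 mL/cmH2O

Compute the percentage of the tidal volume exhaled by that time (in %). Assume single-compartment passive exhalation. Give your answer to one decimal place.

τ = R × C = 6.0 × 75 mL/cmH2O = 6.0 × 0.075 L/cmH2O = 0.45 s.
Passive exhalation: V(t)/V₀ = e^(−t/τ) = e^(−0.32/0.45) = 0.4911.
Fraction exhaled = 1 − 0.4911 = 0.5089 → 50.89%.

50.9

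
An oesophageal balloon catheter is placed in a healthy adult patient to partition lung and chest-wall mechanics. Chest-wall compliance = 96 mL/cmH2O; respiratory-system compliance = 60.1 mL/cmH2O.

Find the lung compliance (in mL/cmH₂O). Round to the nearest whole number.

161

1/CL = 1/Crs − 1/Ccw.
1/CL = 1/60.1 − 1/96 = 0.006222.
CL = 160.72 mL/cmH2O.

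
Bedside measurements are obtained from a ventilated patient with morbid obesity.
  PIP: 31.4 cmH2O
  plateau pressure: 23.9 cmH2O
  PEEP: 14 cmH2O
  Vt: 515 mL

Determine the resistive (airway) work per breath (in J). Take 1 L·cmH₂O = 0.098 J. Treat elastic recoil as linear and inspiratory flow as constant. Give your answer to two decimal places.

With constant inspiratory flow the resistive pressure is constant at PIP − Pplat = 31.4 − 23.9 = 7.5 cmH2O, so resistive work = 7.5 × 0.515 = 3.863 L·cmH2O.
× 0.098 J/(L·cmH2O) → 0.3786 J.

0.38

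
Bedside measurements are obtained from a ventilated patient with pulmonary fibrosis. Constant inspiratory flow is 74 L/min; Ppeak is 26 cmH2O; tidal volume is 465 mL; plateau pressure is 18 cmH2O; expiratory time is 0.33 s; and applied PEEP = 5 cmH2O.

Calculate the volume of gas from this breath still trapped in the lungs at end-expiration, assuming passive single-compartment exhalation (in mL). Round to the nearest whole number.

Flow: 74 L/min ÷ 60 = 1.2333 L/s.
R = (PIP − Pplat)/V̇ = (26 − 18) / 1.2333 = 8.0/1.2333 = 6.487 cmH2O·s/L.
C = Vt/(Pplat − PEEP) = 465.0 / (18 − 5) = 465.0/13.0 = 35.769 mL/cmH2O.
τ = R × C = 6.487 × 0.03577 L/cmH2O = 0.232 s.
Fraction remaining = e^(−Te/τ) = e^(−0.33/0.232) = 0.2411.
Trapped volume = 465.0 × 0.2411 = 112.11 mL.

112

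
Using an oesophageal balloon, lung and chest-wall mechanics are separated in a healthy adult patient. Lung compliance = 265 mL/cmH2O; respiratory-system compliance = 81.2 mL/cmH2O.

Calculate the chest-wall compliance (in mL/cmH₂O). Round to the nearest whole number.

1/Ccw = 1/Crs − 1/CL.
1/Ccw = 1/81.2 − 1/265 = 0.008542.
Ccw = 117.07 mL/cmH2O.

117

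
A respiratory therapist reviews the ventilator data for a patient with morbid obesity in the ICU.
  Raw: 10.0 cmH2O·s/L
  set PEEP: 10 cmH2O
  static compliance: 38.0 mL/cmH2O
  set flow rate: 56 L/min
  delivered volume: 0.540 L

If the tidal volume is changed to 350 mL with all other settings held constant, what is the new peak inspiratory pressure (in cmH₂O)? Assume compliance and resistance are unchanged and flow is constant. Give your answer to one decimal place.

Flow: 56 L/min ÷ 60 = 0.9333 L/s.
PIP = Vt/C + R·V̇ + PEEP (constant-flow equation of motion).
Only the elastic term changes: ΔPIP = ΔVt / C = (350 − 540) / 38.0 = -5.0 cmH2O.
Original PIP = 540/38.0 + 10.0×0.9333 + 10 = 33.544 cmH2O; new PIP = 33.544 + (-5.0) = 28.544 cmH2O.

28.5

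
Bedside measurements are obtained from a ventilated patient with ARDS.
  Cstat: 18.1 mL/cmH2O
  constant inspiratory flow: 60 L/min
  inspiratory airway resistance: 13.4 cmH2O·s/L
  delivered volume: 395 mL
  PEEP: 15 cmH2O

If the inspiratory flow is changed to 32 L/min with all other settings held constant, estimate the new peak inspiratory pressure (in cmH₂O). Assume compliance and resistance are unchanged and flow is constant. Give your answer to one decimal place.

Flow: 60 L/min ÷ 60 = 1 L/s.
New flow: 32 L/min ÷ 60 = 0.5333 L/s.
PIP = Vt/C + R·V̇ + PEEP (constant-flow equation of motion).
Only the resistive term changes: ΔPIP = R × ΔV̇ = 13.4 × (0.5333 − 1) = 13.4 × -0.4667 = -6.254 cmH2O.
Original PIP = 395/18.1 + 13.4×1 + 15 = 50.223 cmH2O; new PIP = 50.223 + (-6.254) = 43.969 cmH2O.

44.0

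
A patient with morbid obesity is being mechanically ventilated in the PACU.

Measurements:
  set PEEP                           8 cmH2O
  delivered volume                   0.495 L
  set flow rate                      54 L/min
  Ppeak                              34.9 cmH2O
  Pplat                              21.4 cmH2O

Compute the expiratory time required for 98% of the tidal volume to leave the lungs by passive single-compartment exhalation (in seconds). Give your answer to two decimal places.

Flow: 54 L/min ÷ 60 = 0.9 L/s.
R = (PIP − Pplat)/V̇ = (34.9 − 21.4) / 0.9 = 13.5/0.9 = 15.0 cmH2O·s/L.
C = Vt/(Pplat − PEEP) = 495.0 / (21.4 − 8) = 495.0/13.4 = 36.94 mL/cmH2O.
τ = R × C = 15.0 × 0.03694 L/cmH2O = 0.5541 s.
t = −τ·ln(1 − 0.98) = −0.5541·ln(0.02) = 2.168 s.

2.17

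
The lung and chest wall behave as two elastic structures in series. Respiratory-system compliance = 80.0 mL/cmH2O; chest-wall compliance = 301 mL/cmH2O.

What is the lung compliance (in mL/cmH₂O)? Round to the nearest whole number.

109

1/CL = 1/Crs − 1/Ccw.
1/CL = 1/80.0 − 1/301 = 0.009178.
CL = 108.96 mL/cmH2O.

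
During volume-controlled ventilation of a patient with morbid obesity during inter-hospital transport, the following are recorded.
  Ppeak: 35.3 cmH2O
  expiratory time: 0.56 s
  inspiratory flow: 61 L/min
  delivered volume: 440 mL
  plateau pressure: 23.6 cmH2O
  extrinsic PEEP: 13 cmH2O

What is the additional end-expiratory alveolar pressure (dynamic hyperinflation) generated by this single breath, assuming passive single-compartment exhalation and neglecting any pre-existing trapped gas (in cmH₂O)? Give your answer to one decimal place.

Flow: 61 L/min ÷ 60 = 1.0167 L/s.
R = (PIP − Pplat)/V̇ = (35.3 − 23.6) / 1.0167 = 11.7/1.0167 = 11.508 cmH2O·s/L.
C = Vt/(Pplat − PEEP) = 440.0 / (23.6 − 13) = 440.0/10.6 = 41.509 mL/cmH2O.
τ = R × C = 11.508 × 0.04151 L/cmH2O = 0.4777 s.
Fraction remaining = e^(−Te/τ) = e^(−0.56/0.4777) = 0.3097; trapped volume = 440.0 × 0.3097 = 136.27 mL.
Additional alveolar pressure from trapping ≈ V_trapped / C = 136.27 / 41.509 = 3.283 cmH2O.

3.3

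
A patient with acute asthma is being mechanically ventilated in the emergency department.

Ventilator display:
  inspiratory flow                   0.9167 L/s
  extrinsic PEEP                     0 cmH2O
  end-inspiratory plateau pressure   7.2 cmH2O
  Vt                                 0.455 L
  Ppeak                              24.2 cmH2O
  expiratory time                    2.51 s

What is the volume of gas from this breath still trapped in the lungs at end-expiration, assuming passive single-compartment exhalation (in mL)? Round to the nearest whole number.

53

R = (PIP − Pplat)/V̇ = (24.2 − 7.2) / 0.9167 = 17.0/0.9167 = 18.545 cmH2O·s/L.
C = Vt/(Pplat − PEEP) = 455.0 / (7.2 − 0) = 455.0/7.2 = 63.194 mL/cmH2O.
τ = R × C = 18.545 × 0.06319 L/cmH2O = 1.172 s.
Fraction remaining = e^(−Te/τ) = e^(−2.51/1.172) = 0.1175.
Trapped volume = 455.0 × 0.1175 = 53.463 mL.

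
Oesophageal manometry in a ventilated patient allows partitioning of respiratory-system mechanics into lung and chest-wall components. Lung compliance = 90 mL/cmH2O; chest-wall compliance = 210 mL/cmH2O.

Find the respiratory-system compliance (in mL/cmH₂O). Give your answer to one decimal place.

Lung and chest wall are elastances in series: 1/Crs = 1/CL + 1/Ccw.
1/Crs = 1/90 + 1/210 = 0.01587.
Crs = 63.012 mL/cmH2O.

63.0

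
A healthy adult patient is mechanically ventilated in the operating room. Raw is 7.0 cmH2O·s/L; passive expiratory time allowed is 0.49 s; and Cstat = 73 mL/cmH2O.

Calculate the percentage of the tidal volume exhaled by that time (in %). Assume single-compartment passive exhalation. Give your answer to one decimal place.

τ = R × C = 7.0 × 73 mL/cmH2O = 7.0 × 0.073 L/cmH2O = 0.511 s.
Passive exhalation: V(t)/V₀ = e^(−t/τ) = e^(−0.49/0.511) = 0.3833.
Fraction exhaled = 1 − 0.3833 = 0.6167 → 61.67%.

61.7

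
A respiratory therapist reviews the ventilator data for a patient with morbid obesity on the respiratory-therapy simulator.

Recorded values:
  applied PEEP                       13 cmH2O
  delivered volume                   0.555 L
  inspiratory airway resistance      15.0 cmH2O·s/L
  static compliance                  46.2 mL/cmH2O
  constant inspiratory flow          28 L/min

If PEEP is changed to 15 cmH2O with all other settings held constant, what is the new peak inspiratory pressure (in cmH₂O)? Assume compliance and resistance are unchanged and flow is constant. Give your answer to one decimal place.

34.0

Flow: 28 L/min ÷ 60 = 0.4667 L/s.
PIP = Vt/C + R·V̇ + PEEP (constant-flow equation of motion).
Only the baseline term changes: ΔPIP = ΔPEEP = 15 − 13 = 2.0 cmH2O.
Original PIP = 555/46.2 + 15.0×0.4667 + 13 = 32.013 cmH2O; new PIP = 32.013 + (2.0) = 34.013 cmH2O.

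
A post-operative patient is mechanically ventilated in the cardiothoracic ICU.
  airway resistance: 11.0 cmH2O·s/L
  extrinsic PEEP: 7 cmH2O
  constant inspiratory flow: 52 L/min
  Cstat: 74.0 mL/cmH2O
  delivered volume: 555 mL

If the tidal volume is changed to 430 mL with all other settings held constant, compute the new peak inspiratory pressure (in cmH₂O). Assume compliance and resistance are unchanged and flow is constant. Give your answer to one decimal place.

22.3

Flow: 52 L/min ÷ 60 = 0.8667 L/s.
PIP = Vt/C + R·V̇ + PEEP (constant-flow equation of motion).
Only the elastic term changes: ΔPIP = ΔVt / C = (430 − 555) / 74.0 = -1.689 cmH2O.
Original PIP = 555/74.0 + 11.0×0.8667 + 7 = 24.034 cmH2O; new PIP = 24.034 + (-1.689) = 22.345 cmH2O.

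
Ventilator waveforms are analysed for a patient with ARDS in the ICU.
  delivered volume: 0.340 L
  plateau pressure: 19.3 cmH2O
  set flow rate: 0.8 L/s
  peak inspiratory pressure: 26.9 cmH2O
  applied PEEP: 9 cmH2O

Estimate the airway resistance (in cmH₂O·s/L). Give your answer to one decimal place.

9.5

Raw = (PIP − Pplat) / flow = (26.9 − 19.3) / 0.8 = 7.6 / 0.8 = 9.5 cmH2O·s/L.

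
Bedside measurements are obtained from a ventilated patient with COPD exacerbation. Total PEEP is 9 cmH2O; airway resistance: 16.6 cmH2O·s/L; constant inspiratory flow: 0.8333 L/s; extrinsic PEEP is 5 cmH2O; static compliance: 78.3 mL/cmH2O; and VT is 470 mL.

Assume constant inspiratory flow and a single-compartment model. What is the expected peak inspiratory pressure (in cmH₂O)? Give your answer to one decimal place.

Total PEEP = 9 cmH2O (set 5 + intrinsic 4); this is the baseline alveolar pressure.
Equation of motion (constant flow): PIP = Vt/C + R·V̇ + PEEP.
PIP = 470/78.3 + 16.6×0.8333 + 9 = 6.003 + 13.833 + 9 = 28.836 cmH2O.

28.8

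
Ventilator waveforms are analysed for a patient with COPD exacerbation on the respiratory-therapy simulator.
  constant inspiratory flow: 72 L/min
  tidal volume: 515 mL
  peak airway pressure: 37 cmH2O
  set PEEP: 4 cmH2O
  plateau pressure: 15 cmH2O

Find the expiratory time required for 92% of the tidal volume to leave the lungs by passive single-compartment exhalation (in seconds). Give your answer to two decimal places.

2.17

Flow: 72 L/min ÷ 60 = 1.2 L/s.
R = (PIP − Pplat)/V̇ = (37 − 15) / 1.2 = 22.0/1.2 = 18.333 cmH2O·s/L.
C = Vt/(Pplat − PEEP) = 515.0 / (15 − 4) = 515.0/11.0 = 46.818 mL/cmH2O.
τ = R × C = 18.333 × 0.04682 L/cmH2O = 0.8584 s.
t = −τ·ln(1 − 0.92) = −0.8584·ln(0.08) = 2.168 s.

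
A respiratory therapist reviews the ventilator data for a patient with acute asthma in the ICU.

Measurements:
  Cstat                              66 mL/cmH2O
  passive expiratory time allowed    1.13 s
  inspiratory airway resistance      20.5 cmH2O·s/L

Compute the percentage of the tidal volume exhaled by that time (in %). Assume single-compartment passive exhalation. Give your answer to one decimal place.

56.6

τ = R × C = 20.5 × 66 mL/cmH2O = 20.5 × 0.066 L/cmH2O = 1.353 s.
Passive exhalation: V(t)/V₀ = e^(−t/τ) = e^(−1.13/1.353) = 0.4338.
Fraction exhaled = 1 − 0.4338 = 0.5662 → 56.62%.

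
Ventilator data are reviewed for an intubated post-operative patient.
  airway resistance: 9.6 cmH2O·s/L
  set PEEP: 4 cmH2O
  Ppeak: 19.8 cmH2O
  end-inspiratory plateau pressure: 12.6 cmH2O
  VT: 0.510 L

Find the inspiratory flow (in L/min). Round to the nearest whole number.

45

flow = (PIP − Pplat) / Raw = (19.8 − 12.6) / 9.6 = 0.75 L/s × 60 = 45.0 L/min.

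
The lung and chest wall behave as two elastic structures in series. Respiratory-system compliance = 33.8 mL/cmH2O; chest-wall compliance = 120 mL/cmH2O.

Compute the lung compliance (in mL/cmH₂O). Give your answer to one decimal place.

1/CL = 1/Crs − 1/Ccw.
1/CL = 1/33.8 − 1/120 = 0.02125.
CL = 47.059 mL/cmH2O.

47.1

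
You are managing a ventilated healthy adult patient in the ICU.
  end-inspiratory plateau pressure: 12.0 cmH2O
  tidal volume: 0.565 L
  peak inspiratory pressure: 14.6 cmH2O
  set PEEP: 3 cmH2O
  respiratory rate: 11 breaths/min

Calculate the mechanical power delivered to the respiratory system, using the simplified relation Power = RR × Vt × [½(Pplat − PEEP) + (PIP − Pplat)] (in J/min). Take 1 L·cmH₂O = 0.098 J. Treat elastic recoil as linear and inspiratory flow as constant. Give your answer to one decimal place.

Per-breath work = Vt × [½(Pplat−PEEP) + (PIP−Pplat)] = 0.565 × [0.5×9.0 + 2.6] = 0.565 × 7.1 = 4.012 L·cmH2O.
Power = 11 × 4.012 = 44.132 L·cmH2O/min.
× 0.098 J/(L·cmH2O) → 4.325 J/min.

4.3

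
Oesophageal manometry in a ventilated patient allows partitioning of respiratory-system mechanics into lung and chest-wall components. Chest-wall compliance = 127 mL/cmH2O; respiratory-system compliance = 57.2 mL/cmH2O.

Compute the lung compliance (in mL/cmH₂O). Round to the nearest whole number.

104

1/CL = 1/Crs − 1/Ccw.
1/CL = 1/57.2 − 1/127 = 0.009609.
CL = 104.07 mL/cmH2O.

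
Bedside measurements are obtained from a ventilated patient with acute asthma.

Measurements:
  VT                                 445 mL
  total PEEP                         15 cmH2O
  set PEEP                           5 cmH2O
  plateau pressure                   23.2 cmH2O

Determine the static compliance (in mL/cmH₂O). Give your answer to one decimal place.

End-expiratory occlusion gives total PEEP = 15 cmH2O (intrinsic PEEP = 15 − 5 = 10). Use total PEEP for the elastic gradient.
Cstat = Vt / (Pplat − PEEPtotal) = 445 / (23.2 − 15) = 445 / 8.2 = 54.268 mL/cmH2O.

54.3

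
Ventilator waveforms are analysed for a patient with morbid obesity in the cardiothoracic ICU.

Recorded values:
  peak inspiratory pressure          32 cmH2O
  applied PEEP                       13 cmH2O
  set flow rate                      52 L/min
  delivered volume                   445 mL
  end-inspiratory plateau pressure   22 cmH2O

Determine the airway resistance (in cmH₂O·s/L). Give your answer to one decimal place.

Flow: 52 L/min ÷ 60 = 0.8667 L/s.
Raw = (PIP − Pplat) / flow = (32 − 22) / 0.8667 = 10.0 / 0.8667 = 11.538 cmH2O·s/L.

11.5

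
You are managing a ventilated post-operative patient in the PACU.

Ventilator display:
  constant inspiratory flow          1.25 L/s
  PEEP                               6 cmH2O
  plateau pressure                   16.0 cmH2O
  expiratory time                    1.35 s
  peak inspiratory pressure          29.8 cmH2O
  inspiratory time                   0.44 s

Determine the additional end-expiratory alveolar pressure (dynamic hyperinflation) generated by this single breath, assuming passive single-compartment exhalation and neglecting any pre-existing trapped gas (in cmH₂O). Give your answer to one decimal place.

1.1

Vt = flow × Ti = 1.25 L/s × 0.44 s × 1000 mL/L = 550.0 mL.
R = (PIP − Pplat)/V̇ = (29.8 − 16.0) / 1.25 = 13.8/1.25 = 11.04 cmH2O·s/L.
C = Vt/(Pplat − PEEP) = 550.0 / (16.0 − 6) = 550.0/10.0 = 55.0 mL/cmH2O.
τ = R × C = 11.04 × 0.055 L/cmH2O = 0.6072 s.
Fraction remaining = e^(−Te/τ) = e^(−1.35/0.6072) = 0.1082; trapped volume = 550.0 × 0.1082 = 59.51 mL.
Additional alveolar pressure from trapping ≈ V_trapped / C = 59.51 / 55.0 = 1.082 cmH2O.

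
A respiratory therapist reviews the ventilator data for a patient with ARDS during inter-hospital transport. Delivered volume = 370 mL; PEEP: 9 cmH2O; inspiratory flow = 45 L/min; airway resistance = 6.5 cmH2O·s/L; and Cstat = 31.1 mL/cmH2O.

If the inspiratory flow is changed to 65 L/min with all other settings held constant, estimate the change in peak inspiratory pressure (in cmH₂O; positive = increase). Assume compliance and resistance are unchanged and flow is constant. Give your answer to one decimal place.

2.2

Flow: 45 L/min ÷ 60 = 0.75 L/s.
New flow: 65 L/min ÷ 60 = 1.0833 L/s.
PIP = Vt/C + R·V̇ + PEEP (constant-flow equation of motion).
Only the resistive term changes: ΔPIP = R × ΔV̇ = 6.5 × (1.0833 − 0.75) = 6.5 × 0.3333 = 2.166 cmH2O.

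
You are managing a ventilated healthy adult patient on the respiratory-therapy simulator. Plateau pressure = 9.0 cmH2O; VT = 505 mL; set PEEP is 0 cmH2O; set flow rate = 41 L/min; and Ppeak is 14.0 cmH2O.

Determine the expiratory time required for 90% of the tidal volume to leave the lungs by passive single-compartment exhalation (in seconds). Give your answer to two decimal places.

Flow: 41 L/min ÷ 60 = 0.6833 L/s.
R = (PIP − Pplat)/V̇ = (14.0 − 9.0) / 0.6833 = 5.0/0.6833 = 7.317 cmH2O·s/L.
C = Vt/(Pplat − PEEP) = 505.0 / (9.0 − 0) = 505.0/9.0 = 56.111 mL/cmH2O.
τ = R × C = 7.317 × 0.05611 L/cmH2O = 0.4106 s.
t = −τ·ln(1 − 0.90) = −0.4106·ln(0.1) = 0.9454 s.

0.95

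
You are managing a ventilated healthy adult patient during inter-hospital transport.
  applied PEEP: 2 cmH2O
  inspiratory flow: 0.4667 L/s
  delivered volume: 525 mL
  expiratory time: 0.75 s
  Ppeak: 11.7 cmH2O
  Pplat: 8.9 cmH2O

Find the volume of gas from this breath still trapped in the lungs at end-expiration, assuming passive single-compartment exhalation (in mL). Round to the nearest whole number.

R = (PIP − Pplat)/V̇ = (11.7 − 8.9) / 0.4667 = 2.8/0.4667 = 6.0 cmH2O·s/L.
C = Vt/(Pplat − PEEP) = 525.0 / (8.9 − 2) = 525.0/6.9 = 76.087 mL/cmH2O.
τ = R × C = 6.0 × 0.07609 L/cmH2O = 0.4565 s.
Fraction remaining = e^(−Te/τ) = e^(−0.75/0.4565) = 0.1934.
Trapped volume = 525.0 × 0.1934 = 101.54 mL.

102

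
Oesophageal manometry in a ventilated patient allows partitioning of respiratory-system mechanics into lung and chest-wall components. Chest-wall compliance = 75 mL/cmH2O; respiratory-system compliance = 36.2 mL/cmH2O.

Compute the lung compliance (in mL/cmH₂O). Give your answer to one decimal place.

70.0

1/CL = 1/Crs − 1/Ccw.
1/CL = 1/36.2 − 1/75 = 0.01429.
CL = 69.979 mL/cmH2O.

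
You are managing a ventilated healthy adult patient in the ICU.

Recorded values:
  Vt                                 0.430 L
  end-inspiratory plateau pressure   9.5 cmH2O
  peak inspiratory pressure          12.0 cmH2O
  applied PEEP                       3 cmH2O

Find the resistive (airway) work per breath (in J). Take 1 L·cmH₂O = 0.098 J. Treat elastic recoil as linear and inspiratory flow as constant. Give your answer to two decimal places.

With constant inspiratory flow the resistive pressure is constant at PIP − Pplat = 12.0 − 9.5 = 2.5 cmH2O, so resistive work = 2.5 × 0.430 = 1.075 L·cmH2O.
× 0.098 J/(L·cmH2O) → 0.1054 J.

0.11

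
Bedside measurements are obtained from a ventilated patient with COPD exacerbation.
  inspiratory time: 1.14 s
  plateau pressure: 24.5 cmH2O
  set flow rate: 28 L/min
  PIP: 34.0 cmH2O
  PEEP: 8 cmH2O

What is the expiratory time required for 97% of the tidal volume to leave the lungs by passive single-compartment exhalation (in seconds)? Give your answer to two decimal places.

Flow: 28 L/min ÷ 60 = 0.4667 L/s.
Vt = flow × Ti = 0.4667 L/s × 1.14 s × 1000 mL/L = 532.04 mL.
R = (PIP − Pplat)/V̇ = (34.0 − 24.5) / 0.4667 = 9.5/0.4667 = 20.356 cmH2O·s/L.
C = Vt/(Pplat − PEEP) = 532.04 / (24.5 − 8) = 532.04/16.5 = 32.245 mL/cmH2O.
τ = R × C = 20.356 × 0.03225 L/cmH2O = 0.6565 s.
t = −τ·ln(1 − 0.97) = −0.6565·ln(0.03) = 2.302 s.

2.30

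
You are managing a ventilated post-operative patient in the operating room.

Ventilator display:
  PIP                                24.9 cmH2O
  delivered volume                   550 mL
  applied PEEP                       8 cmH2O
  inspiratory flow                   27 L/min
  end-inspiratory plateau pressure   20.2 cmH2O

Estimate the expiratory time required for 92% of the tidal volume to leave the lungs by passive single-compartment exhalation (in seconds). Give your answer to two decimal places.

1.19

Flow: 27 L/min ÷ 60 = 0.45 L/s.
R = (PIP − Pplat)/V̇ = (24.9 − 20.2) / 0.45 = 4.7/0.45 = 10.444 cmH2O·s/L.
C = Vt/(Pplat − PEEP) = 550.0 / (20.2 − 8) = 550.0/12.2 = 45.082 mL/cmH2O.
τ = R × C = 10.444 × 0.04508 L/cmH2O = 0.4708 s.
t = −τ·ln(1 − 0.92) = −0.4708·ln(0.08) = 1.189 s.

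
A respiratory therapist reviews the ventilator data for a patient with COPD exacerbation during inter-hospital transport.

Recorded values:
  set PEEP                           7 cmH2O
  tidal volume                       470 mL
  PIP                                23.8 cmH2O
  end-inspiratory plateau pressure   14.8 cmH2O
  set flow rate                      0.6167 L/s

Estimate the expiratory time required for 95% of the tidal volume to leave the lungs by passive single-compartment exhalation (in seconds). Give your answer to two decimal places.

R = (PIP − Pplat)/V̇ = (23.8 − 14.8) / 0.6167 = 9.0/0.6167 = 14.594 cmH2O·s/L.
C = Vt/(Pplat − PEEP) = 470.0 / (14.8 − 7) = 470.0/7.8 = 60.256 mL/cmH2O.
τ = R × C = 14.594 × 0.06026 L/cmH2O = 0.8794 s.
t = −τ·ln(1 − 0.95) = −0.8794·ln(0.05) = 2.634 s.

2.63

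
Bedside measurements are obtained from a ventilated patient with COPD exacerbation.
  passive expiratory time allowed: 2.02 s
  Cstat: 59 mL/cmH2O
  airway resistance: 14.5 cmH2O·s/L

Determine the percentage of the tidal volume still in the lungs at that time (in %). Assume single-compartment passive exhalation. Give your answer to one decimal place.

9.4

τ = R × C = 14.5 × 59 mL/cmH2O = 14.5 × 0.059 L/cmH2O = 0.8555 s.
Passive exhalation: V(t)/V₀ = e^(−t/τ) = e^(−2.02/0.8555) = 0.09431.
Fraction remaining = 0.09431 → 9.431%.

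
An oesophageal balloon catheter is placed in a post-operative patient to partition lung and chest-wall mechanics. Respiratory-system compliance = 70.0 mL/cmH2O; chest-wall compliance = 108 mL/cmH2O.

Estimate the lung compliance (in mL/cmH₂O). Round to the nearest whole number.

1/CL = 1/Crs − 1/Ccw.
1/CL = 1/70.0 − 1/108 = 0.005026.
CL = 198.97 mL/cmH2O.

199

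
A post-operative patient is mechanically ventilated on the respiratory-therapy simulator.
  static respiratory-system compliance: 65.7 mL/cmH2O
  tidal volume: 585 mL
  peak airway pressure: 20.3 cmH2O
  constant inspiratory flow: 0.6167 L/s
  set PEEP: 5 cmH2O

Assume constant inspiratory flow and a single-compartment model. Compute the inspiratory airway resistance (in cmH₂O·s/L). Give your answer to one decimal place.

Equation of motion (constant flow): PIP = Vt/C + R·V̇ + PEEP.
R·V̇ = PIP − Vt/C − PEEP = 20.3 − 585/65.7 − 5 = 20.3 − 8.904 − 5 = 6.396 cmH2O.
R = 6.396 / 0.6167 = 10.371 cmH2O·s/L.

10.4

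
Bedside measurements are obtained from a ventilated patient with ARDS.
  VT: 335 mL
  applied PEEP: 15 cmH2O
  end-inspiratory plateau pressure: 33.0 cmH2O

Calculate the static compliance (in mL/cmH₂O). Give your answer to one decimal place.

Cstat = Vt / (Pplat − PEEP) = 335 / (33.0 − 15) = 335 / 18.0 = 18.611 mL/cmH2O.

18.6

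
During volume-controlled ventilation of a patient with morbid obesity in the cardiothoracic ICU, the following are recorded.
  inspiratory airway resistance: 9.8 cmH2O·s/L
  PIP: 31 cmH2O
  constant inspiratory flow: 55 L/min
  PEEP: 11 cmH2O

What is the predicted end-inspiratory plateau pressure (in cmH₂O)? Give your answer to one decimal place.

Flow: 55 L/min ÷ 60 = 0.9167 L/s.
Pplat = PIP − Raw × flow = 31 − 9.8 × 0.9167 = 31 − 8.984 = 22.016 cmH2O.

22.0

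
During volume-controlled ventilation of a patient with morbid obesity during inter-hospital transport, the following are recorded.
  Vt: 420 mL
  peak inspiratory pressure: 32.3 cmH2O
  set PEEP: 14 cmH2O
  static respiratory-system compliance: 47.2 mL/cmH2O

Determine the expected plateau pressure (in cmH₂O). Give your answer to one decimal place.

22.9

Pplat = PEEP + Vt / Cstat = 14 + 420 / 47.2 = 14 + 8.898 = 22.898 cmH2O.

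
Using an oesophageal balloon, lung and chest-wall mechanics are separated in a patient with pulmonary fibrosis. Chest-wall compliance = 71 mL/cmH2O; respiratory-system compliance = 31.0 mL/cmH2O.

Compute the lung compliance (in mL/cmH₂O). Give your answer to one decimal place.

55.0

1/CL = 1/Crs − 1/Ccw.
1/CL = 1/31.0 − 1/71 = 0.01817.
CL = 55.036 mL/cmH2O.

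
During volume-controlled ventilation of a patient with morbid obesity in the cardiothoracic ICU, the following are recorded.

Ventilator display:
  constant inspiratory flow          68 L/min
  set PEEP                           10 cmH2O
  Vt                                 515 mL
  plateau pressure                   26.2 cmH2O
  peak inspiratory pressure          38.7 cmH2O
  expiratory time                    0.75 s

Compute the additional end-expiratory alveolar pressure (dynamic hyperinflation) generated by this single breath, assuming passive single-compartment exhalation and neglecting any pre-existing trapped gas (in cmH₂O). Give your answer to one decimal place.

1.9

Flow: 68 L/min ÷ 60 = 1.1333 L/s.
R = (PIP − Pplat)/V̇ = (38.7 − 26.2) / 1.1333 = 12.5/1.1333 = 11.03 cmH2O·s/L.
C = Vt/(Pplat − PEEP) = 515.0 / (26.2 − 10) = 515.0/16.2 = 31.79 mL/cmH2O.
τ = R × C = 11.03 × 0.03179 L/cmH2O = 0.3506 s.
Fraction remaining = e^(−Te/τ) = e^(−0.75/0.3506) = 0.1178; trapped volume = 515.0 × 0.1178 = 60.667 mL.
Additional alveolar pressure from trapping ≈ V_trapped / C = 60.667 / 31.79 = 1.908 cmH2O.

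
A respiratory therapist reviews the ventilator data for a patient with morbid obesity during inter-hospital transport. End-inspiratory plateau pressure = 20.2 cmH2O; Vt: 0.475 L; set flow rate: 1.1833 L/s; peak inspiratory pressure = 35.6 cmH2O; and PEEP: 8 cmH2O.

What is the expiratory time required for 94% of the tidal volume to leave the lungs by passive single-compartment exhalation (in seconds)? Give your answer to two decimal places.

R = (PIP − Pplat)/V̇ = (35.6 − 20.2) / 1.1833 = 15.4/1.1833 = 13.014 cmH2O·s/L.
C = Vt/(Pplat − PEEP) = 475.0 / (20.2 − 8) = 475.0/12.2 = 38.934 mL/cmH2O.
τ = R × C = 13.014 × 0.03893 L/cmH2O = 0.5066 s.
t = −τ·ln(1 − 0.94) = −0.5066·ln(0.06) = 1.425 s.

1.43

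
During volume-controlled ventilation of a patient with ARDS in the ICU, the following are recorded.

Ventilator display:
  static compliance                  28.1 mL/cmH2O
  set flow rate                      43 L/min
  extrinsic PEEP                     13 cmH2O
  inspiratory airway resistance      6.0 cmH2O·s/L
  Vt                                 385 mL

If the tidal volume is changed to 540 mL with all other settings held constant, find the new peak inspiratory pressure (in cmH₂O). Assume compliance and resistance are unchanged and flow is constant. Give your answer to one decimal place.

36.5

Flow: 43 L/min ÷ 60 = 0.7167 L/s.
PIP = Vt/C + R·V̇ + PEEP (constant-flow equation of motion).
Only the elastic term changes: ΔPIP = ΔVt / C = (540 − 385) / 28.1 = 5.516 cmH2O.
Original PIP = 385/28.1 + 6.0×0.7167 + 13 = 31.001 cmH2O; new PIP = 31.001 + (5.516) = 36.517 cmH2O.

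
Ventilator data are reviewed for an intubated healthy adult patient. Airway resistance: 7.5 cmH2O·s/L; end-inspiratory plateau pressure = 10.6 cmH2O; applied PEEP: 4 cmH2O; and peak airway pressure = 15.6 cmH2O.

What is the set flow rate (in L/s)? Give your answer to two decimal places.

0.67

flow = (PIP − Pplat) / Raw = 5.0 / 7.5 = 0.6667 L/s.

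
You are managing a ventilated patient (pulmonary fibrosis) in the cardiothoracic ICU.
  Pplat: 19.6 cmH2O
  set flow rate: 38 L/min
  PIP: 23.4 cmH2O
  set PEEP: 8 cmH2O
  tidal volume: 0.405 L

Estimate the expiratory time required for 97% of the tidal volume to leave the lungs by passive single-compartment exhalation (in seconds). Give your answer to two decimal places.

0.73

Flow: 38 L/min ÷ 60 = 0.6333 L/s.
R = (PIP − Pplat)/V̇ = (23.4 − 19.6) / 0.6333 = 3.8/0.6333 = 6.0 cmH2O·s/L.
C = Vt/(Pplat − PEEP) = 405.0 / (19.6 − 8) = 405.0/11.6 = 34.914 mL/cmH2O.
τ = R × C = 6.0 × 0.03491 L/cmH2O = 0.2095 s.
t = −τ·ln(1 − 0.97) = −0.2095·ln(0.03) = 0.7346 s.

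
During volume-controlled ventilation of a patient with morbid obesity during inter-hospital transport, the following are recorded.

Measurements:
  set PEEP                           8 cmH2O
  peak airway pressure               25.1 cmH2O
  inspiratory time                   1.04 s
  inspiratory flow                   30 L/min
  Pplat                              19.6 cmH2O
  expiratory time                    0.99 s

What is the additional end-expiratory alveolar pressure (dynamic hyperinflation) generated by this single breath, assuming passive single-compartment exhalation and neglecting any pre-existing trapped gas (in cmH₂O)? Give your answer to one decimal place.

Flow: 30 L/min ÷ 60 = 0.5 L/s.
Vt = flow × Ti = 0.5 L/s × 1.04 s × 1000 mL/L = 520.0 mL.
R = (PIP − Pplat)/V̇ = (25.1 − 19.6) / 0.5 = 5.5/0.5 = 11.0 cmH2O·s/L.
C = Vt/(Pplat − PEEP) = 520.0 / (19.6 − 8) = 520.0/11.6 = 44.828 mL/cmH2O.
τ = R × C = 11.0 × 0.04483 L/cmH2O = 0.4931 s.
Fraction remaining = e^(−Te/τ) = e^(−0.99/0.4931) = 0.1343; trapped volume = 520.0 × 0.1343 = 69.836 mL.
Additional alveolar pressure from trapping ≈ V_trapped / C = 69.836 / 44.828 = 1.558 cmH2O.

1.6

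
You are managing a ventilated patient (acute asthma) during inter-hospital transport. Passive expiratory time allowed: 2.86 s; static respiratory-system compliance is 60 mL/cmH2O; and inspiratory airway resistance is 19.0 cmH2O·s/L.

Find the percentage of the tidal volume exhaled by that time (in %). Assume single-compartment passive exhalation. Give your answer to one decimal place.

91.9

τ = R × C = 19.0 × 60 mL/cmH2O = 19.0 × 0.060 L/cmH2O = 1.14 s.
Passive exhalation: V(t)/V₀ = e^(−t/τ) = e^(−2.86/1.14) = 0.08137.
Fraction exhaled = 1 − 0.08137 = 0.9186 → 91.86%.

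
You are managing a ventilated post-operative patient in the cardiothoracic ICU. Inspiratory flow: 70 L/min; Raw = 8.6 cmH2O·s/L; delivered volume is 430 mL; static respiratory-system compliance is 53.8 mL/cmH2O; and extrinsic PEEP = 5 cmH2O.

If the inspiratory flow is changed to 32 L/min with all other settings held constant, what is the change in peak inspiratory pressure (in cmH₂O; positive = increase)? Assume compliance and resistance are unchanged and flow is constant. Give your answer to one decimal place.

Flow: 70 L/min ÷ 60 = 1.1667 L/s.
New flow: 32 L/min ÷ 60 = 0.5333 L/s.
PIP = Vt/C + R·V̇ + PEEP (constant-flow equation of motion).
Only the resistive term changes: ΔPIP = R × ΔV̇ = 8.6 × (0.5333 − 1.1667) = 8.6 × -0.6334 = -5.447 cmH2O.

-5.4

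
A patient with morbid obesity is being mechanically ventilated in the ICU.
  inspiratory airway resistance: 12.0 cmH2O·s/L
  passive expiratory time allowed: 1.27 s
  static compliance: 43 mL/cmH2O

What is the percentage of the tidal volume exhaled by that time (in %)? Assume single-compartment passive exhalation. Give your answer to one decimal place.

91.5

τ = R × C = 12.0 × 43 mL/cmH2O = 12.0 × 0.043 L/cmH2O = 0.516 s.
Passive exhalation: V(t)/V₀ = e^(−t/τ) = e^(−1.27/0.516) = 0.08533.
Fraction exhaled = 1 − 0.08533 = 0.9147 → 91.47%.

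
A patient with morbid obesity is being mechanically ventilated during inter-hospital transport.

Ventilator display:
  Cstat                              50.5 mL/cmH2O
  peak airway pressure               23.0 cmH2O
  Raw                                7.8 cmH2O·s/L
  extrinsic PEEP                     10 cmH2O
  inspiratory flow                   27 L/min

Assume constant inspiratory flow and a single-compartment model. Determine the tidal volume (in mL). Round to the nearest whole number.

Flow: 27 L/min ÷ 60 = 0.45 L/s.
Equation of motion (constant flow): PIP = Vt/C + R·V̇ + PEEP.
Vt/C = PIP − R·V̇ − PEEP = 23.0 − 3.51 − 10 = 9.49 cmH2O.
Vt = C × 9.49 = 50.5 × 9.49 = 479.25 mL.

479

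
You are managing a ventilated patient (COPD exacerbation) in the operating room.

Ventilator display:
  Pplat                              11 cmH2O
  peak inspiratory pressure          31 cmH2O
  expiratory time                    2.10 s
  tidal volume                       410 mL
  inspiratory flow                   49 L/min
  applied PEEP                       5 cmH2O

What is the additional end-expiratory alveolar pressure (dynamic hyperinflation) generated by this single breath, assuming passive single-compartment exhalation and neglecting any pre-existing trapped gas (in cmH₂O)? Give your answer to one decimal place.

Flow: 49 L/min ÷ 60 = 0.8167 L/s.
R = (PIP − Pplat)/V̇ = (31 − 11) / 0.8167 = 20.0/0.8167 = 24.489 cmH2O·s/L.
C = Vt/(Pplat − PEEP) = 410.0 / (11 − 5) = 410.0/6.0 = 68.333 mL/cmH2O.
τ = R × C = 24.489 × 0.06833 L/cmH2O = 1.673 s.
Fraction remaining = e^(−Te/τ) = e^(−2.10/1.673) = 0.285; trapped volume = 410.0 × 0.285 = 116.85 mL.
Additional alveolar pressure from trapping ≈ V_trapped / C = 116.85 / 68.333 = 1.71 cmH2O.

1.7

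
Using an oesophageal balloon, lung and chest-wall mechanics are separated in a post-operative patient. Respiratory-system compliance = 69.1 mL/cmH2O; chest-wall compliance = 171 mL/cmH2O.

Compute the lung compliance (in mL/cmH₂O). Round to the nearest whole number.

1/CL = 1/Crs − 1/Ccw.
1/CL = 1/69.1 − 1/171 = 0.008624.
CL = 115.96 mL/cmH2O.

116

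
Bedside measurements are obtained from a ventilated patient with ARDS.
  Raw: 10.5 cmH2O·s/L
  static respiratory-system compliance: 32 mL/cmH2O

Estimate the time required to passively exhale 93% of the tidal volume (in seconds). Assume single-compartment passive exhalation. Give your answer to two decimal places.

0.89

τ = R × C = 10.5 × 32 mL/cmH2O = 10.5 × 0.032 L/cmH2O = 0.336 s.
Exhaled fraction f = 1 − e^(−t/τ) → t = −τ·ln(1 − f) = −0.336·ln(0.07) = 0.8935 s.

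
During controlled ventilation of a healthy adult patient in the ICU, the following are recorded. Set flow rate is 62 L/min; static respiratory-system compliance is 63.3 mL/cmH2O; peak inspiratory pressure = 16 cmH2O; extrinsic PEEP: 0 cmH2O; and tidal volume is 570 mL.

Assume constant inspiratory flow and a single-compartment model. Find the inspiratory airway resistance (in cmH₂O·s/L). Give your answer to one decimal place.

6.8

Flow: 62 L/min ÷ 60 = 1.0333 L/s.
Equation of motion (constant flow): PIP = Vt/C + R·V̇ + PEEP.
R·V̇ = PIP − Vt/C − PEEP = 16 − 570/63.3 − 0 = 16 − 9.005 − 0 = 6.995 cmH2O.
R = 6.995 / 1.0333 = 6.77 cmH2O·s/L.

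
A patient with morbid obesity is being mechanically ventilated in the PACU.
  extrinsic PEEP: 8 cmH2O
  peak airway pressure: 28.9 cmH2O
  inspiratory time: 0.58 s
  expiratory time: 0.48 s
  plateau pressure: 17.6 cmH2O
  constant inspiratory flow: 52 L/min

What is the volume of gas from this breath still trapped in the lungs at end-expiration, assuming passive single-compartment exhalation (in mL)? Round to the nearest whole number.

249

Flow: 52 L/min ÷ 60 = 0.8667 L/s.
Vt = flow × Ti = 0.8667 L/s × 0.58 s × 1000 mL/L = 502.69 mL.
R = (PIP − Pplat)/V̇ = (28.9 − 17.6) / 0.8667 = 11.3/0.8667 = 13.038 cmH2O·s/L.
C = Vt/(Pplat − PEEP) = 502.69 / (17.6 − 8) = 502.69/9.6 = 52.364 mL/cmH2O.
τ = R × C = 13.038 × 0.05236 L/cmH2O = 0.6827 s.
Fraction remaining = e^(−Te/τ) = e^(−0.48/0.6827) = 0.4951.
Trapped volume = 502.69 × 0.4951 = 248.88 mL.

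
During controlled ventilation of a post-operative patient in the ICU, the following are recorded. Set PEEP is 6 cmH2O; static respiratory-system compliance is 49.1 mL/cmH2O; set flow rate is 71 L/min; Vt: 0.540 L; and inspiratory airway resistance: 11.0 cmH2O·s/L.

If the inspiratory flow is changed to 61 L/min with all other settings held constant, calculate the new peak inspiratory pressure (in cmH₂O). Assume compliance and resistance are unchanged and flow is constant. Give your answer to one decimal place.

28.2

Flow: 71 L/min ÷ 60 = 1.1833 L/s.
New flow: 61 L/min ÷ 60 = 1.0167 L/s.
PIP = Vt/C + R·V̇ + PEEP (constant-flow equation of motion).
Only the resistive term changes: ΔPIP = R × ΔV̇ = 11.0 × (1.0167 − 1.1833) = 11.0 × -0.1666 = -1.833 cmH2O.
Original PIP = 540/49.1 + 11.0×1.1833 + 6 = 30.014 cmH2O; new PIP = 30.014 + (-1.833) = 28.181 cmH2O.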